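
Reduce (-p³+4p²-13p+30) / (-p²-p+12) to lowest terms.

(p²-p+10)/(p+4)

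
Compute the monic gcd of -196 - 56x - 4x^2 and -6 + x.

Repeated division with remainder:
  -4x^2 - 56x - 196 = (-4x - 80)(x - 6) + (-676)
  x - 6 = (-(1/676)x + 3/338)(-676) + (0)
The last nonzero remainder is the constant -676, so the polynomials are coprime and gcd = 1.

1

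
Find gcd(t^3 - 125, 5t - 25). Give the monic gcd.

t - 5

Apply the Euclidean algorithm:
  t^3 - 125 = ((1/5)t^2 + t + 5)(5t - 25) + (0)
Last nonzero remainder: 5t - 25. Dividing through by 5 gives the monic gcd t - 5.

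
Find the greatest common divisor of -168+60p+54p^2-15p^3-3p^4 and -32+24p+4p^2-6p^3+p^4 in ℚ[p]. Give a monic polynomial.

Repeated division with remainder:
  -3p^4-15p^3+54p^2+60p-168 = (-3)(p^4-6p^3+4p^2+24p-32) + (-33p^3+66p^2+132p-264)
  p^4-6p^3+4p^2+24p-32 = (-(1/33)p+4/33)(-33p^3+66p^2+132p-264) + (0)
Last nonzero remainder: -33p^3+66p^2+132p-264. Dividing through by -33 gives the monic gcd p^3-2p^2-4p+8.

8-4p-2p^2+p^3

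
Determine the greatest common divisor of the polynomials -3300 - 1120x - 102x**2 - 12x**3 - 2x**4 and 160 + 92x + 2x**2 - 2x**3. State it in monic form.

5 + x

Repeated division with remainder:
  -2x**4 - 12x**3 - 102x**2 - 1120x - 3300 = (x + 7)(-2x**3 + 2x**2 + 92x + 160) + (-208x**2 - 1924x - 4420)
  -2x**3 + 2x**2 + 92x + 160 = ((1/104)x - 41/416)(-208x**2 - 1924x - 4420) + (-(441/8)x - 2205/8)
  -208x**2 - 1924x - 4420 = ((1664/441)x + 7072/441)(-(441/8)x - 2205/8) + (0)
Last nonzero remainder: -(441/8)x - 2205/8. Dividing through by -441/8 gives the monic gcd x + 5.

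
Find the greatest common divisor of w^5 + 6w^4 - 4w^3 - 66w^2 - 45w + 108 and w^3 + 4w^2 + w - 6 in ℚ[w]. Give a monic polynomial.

w^2 + 2w - 3

By polynomial division,
  w^5 + 6w^4 - 4w^3 - 66w^2 - 45w + 108 = (w^2 + 2w - 13)(w^3 + 4w^2 + w - 6) + (-10w^2 - 20w + 30)
  w^3 + 4w^2 + w - 6 = (-(1/10)w - 1/5)(-10w^2 - 20w + 30) + (0)
Last nonzero remainder: -10w^2 - 20w + 30. Dividing through by -10 gives the monic gcd w^2 + 2w - 3.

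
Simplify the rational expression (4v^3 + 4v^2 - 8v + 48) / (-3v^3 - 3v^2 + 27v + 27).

(-4v^2 + 8v - 16)/(3v^2 - 6v - 9)

Euclidean algorithm in ℚ[v]:
  4v^3 + 4v^2 - 8v + 48 = (-4/3)(-3v^3 - 3v^2 + 27v + 27) + (28v + 84)
  -3v^3 - 3v^2 + 27v + 27 = (-(3/28)v^2 + (3/14)v + 9/28)(28v + 84) + (0)
Last nonzero remainder: 28v + 84. Dividing through by 28 gives the monic gcd v + 3.
Cancel v + 3 from numerator and denominator to get the reduced form.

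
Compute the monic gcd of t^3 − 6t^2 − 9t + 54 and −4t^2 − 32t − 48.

Repeated division with remainder:
  t^3 − 6t^2 − 9t + 54 = (−(1/4)t + 7/2)(−4t^2 − 32t − 48) + (91t + 222)
  −4t^2 − 32t − 48 = (−(4/91)t − 2024/8281)(91t + 222) + (51840/8281)
  91t + 222 = ((753571/51840)t + 306397/8640)(51840/8281) + (0)
The last nonzero remainder is the constant 51840/8281, so the polynomials are coprime and gcd = 1.

1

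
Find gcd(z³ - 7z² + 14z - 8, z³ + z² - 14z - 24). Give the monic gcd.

Apply the Euclidean algorithm:
  z³ - 7z² + 14z - 8 = (z³ + z² - 14z - 24) + (-8z² + 28z + 16)
  z³ + z² - 14z - 24 = (-(1/8)z - 9/16)(-8z² + 28z + 16) + ((15/4)z - 15)
  -8z² + 28z + 16 = (-(32/15)z - 16/15)((15/4)z - 15) + (0)
Last nonzero remainder: (15/4)z - 15. Dividing through by 15/4 gives the monic gcd z - 4.

z - 4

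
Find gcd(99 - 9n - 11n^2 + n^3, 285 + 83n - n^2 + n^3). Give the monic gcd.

Repeated division with remainder:
  n^3 - 11n^2 - 9n + 99 = (n^3 - n^2 + 83n + 285) + (-10n^2 - 92n - 186)
  n^3 - n^2 + 83n + 285 = (-(1/10)n + 51/50)(-10n^2 - 92n - 186) + ((3956/25)n + 11868/25)
  -10n^2 - 92n - 186 = (-(125/1978)n - 775/1978)((3956/25)n + 11868/25) + (0)
Last nonzero remainder: (3956/25)n + 11868/25. Dividing through by 3956/25 gives the monic gcd n + 3.

3 + n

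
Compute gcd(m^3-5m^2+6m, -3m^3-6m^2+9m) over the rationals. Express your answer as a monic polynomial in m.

m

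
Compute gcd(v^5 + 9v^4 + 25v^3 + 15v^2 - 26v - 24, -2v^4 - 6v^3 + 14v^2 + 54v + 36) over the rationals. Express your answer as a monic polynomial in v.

v^3 + 6v^2 + 11v + 6

Repeated division with remainder:
  v^5 + 9v^4 + 25v^3 + 15v^2 - 26v - 24 = (-(1/2)v - 3)(-2v^4 - 6v^3 + 14v^2 + 54v + 36) + (14v^3 + 84v^2 + 154v + 84)
  -2v^4 - 6v^3 + 14v^2 + 54v + 36 = (-(1/7)v + 3/7)(14v^3 + 84v^2 + 154v + 84) + (0)
Last nonzero remainder: 14v^3 + 84v^2 + 154v + 84. Dividing through by 14 gives the monic gcd v^3 + 6v^2 + 11v + 6.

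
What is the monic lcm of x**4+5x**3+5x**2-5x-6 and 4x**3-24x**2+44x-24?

x**6-14x**4+49x**2-36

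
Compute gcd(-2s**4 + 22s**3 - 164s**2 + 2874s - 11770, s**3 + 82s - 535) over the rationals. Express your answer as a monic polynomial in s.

Euclidean algorithm in ℚ[s]:
  -2s**4 + 22s**3 - 164s**2 + 2874s - 11770 = (-2s + 22)(s**3 + 82s - 535) + (0)
The last nonzero remainder s**3 + 82s - 535 is already monic.

s**3 + 82s - 535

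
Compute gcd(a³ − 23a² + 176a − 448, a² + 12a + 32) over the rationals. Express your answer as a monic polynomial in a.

Repeated division with remainder:
  a³ − 23a² + 176a − 448 = (a − 35)(a² + 12a + 32) + (564a + 672)
  a² + 12a + 32 = ((1/564)a + 127/6627)(564a + 672) + (42240/2209)
  564a + 672 = ((103823/3520)a + 15463/440)(42240/2209) + (0)
The last nonzero remainder is the constant 42240/2209, so the polynomials are coprime and gcd = 1.

1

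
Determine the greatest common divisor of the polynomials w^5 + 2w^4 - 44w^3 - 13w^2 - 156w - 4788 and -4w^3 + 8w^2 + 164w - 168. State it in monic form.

w^2 - w - 42

Euclidean algorithm in ℚ[w]:
  w^5 + 2w^4 - 44w^3 - 13w^2 - 156w - 4788 = (-(1/4)w^2 - w - 5/4)(-4w^3 + 8w^2 + 164w - 168) + (119w^2 - 119w - 4998)
  -4w^3 + 8w^2 + 164w - 168 = (-(4/119)w + 4/119)(119w^2 - 119w - 4998) + (0)
Last nonzero remainder: 119w^2 - 119w - 4998. Dividing through by 119 gives the monic gcd w^2 - w - 42.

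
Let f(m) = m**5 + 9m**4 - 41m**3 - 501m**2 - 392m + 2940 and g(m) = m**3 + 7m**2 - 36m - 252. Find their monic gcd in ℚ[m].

m**2 + 13m + 42

By polynomial division,
  m**5 + 9m**4 - 41m**3 - 501m**2 - 392m + 2940 = (m**2 + 2m - 19)(m**3 + 7m**2 - 36m - 252) + (-44m**2 - 572m - 1848)
  m**3 + 7m**2 - 36m - 252 = (-(1/44)m + 3/22)(-44m**2 - 572m - 1848) + (0)
Last nonzero remainder: -44m**2 - 572m - 1848. Dividing through by -44 gives the monic gcd m**2 + 13m + 42.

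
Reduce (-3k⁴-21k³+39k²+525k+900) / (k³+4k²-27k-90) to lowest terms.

(-3k²-27k-60)/(k+6)

By polynomial division,
  -3k⁴-21k³+39k²+525k+900 = (-3k-9)(k³+4k²-27k-90) + (-6k²+12k+90)
  k³+4k²-27k-90 = (-(1/6)k-1)(-6k²+12k+90) + (0)
Last nonzero remainder: -6k²+12k+90. Dividing through by -6 gives the monic gcd k²-2k-15.
Cancel k²-2k-15 from numerator and denominator to get the reduced form.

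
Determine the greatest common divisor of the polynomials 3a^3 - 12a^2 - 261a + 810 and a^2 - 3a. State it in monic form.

a - 3

By polynomial division,
  3a^3 - 12a^2 - 261a + 810 = (3a - 3)(a^2 - 3a) + (-270a + 810)
  a^2 - 3a = (-(1/270)a)(-270a + 810) + (0)
Last nonzero remainder: -270a + 810. Dividing through by -270 gives the monic gcd a - 3.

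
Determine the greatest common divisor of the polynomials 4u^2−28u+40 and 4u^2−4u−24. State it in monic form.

1

By polynomial division,
  4u^2−28u+40 = (4u^2−4u−24) + (−24u+64)
  4u^2−4u−24 = (−(1/6)u−5/18)(−24u+64) + (−56/9)
  −24u+64 = ((27/7)u−72/7)(−56/9) + (0)
The last nonzero remainder is the constant −56/9, so the polynomials are coprime and gcd = 1.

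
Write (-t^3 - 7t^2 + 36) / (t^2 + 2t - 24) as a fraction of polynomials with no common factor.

(-t^2 - t + 6)/(t - 4)

By polynomial division,
  -t^3 - 7t^2 + 36 = (-t - 5)(t^2 + 2t - 24) + (-14t - 84)
  t^2 + 2t - 24 = (-(1/14)t + 2/7)(-14t - 84) + (0)
Last nonzero remainder: -14t - 84. Dividing through by -14 gives the monic gcd t + 6.
Cancel t + 6 from numerator and denominator to get the reduced form.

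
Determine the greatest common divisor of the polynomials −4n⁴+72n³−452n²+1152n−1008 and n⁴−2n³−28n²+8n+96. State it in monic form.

n²−8n+12

Apply the Euclidean algorithm:
  −4n⁴+72n³−452n²+1152n−1008 = (−4)(n⁴−2n³−28n²+8n+96) + (64n³−564n²+1184n−624)
  n⁴−2n³−28n²+8n+96 = ((1/64)n+109/1024)(64n³−564n²+1184n−624) + ((3465/256)n²−(3465/32)n+10395/64)
  64n³−564n²+1184n−624 = ((16384/3465)n−13312/3465)((3465/256)n²−(3465/32)n+10395/64) + (0)
Last nonzero remainder: (3465/256)n²−(3465/32)n+10395/64. Dividing through by 3465/256 gives the monic gcd n²−8n+12.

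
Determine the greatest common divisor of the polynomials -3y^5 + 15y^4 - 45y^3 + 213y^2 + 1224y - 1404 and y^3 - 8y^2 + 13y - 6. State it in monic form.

y^2 - 7y + 6

Apply the Euclidean algorithm:
  -3y^5 + 15y^4 - 45y^3 + 213y^2 + 1224y - 1404 = (-3y^2 - 9y - 78)(y^3 - 8y^2 + 13y - 6) + (-312y^2 + 2184y - 1872)
  y^3 - 8y^2 + 13y - 6 = (-(1/312)y + 1/312)(-312y^2 + 2184y - 1872) + (0)
Last nonzero remainder: -312y^2 + 2184y - 1872. Dividing through by -312 gives the monic gcd y^2 - 7y + 6.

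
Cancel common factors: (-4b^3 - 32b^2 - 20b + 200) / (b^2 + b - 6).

Euclidean algorithm in ℚ[b]:
  -4b^3 - 32b^2 - 20b + 200 = (-4b - 28)(b^2 + b - 6) + (-16b + 32)
  b^2 + b - 6 = (-(1/16)b - 3/16)(-16b + 32) + (0)
Last nonzero remainder: -16b + 32. Dividing through by -16 gives the monic gcd b - 2.
Cancel b - 2 from numerator and denominator to get the reduced form.

(-4b^2 - 40b - 100)/(b + 3)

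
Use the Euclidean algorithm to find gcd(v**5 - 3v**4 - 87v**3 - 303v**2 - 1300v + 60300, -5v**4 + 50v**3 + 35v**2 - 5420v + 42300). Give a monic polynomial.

Apply the Euclidean algorithm:
  v**5 - 3v**4 - 87v**3 - 303v**2 - 1300v + 60300 = (-(1/5)v - 7/5)(-5v**4 + 50v**3 + 35v**2 - 5420v + 42300) + (-10v**3 - 1338v**2 - 428v + 119520)
  -5v**4 + 50v**3 + 35v**2 - 5420v + 42300 = ((1/2)v - 719/10)(-10v**3 - 1338v**2 - 428v + 119520) + (-(479766/5)v**2 - (479766/5)v + 8635788)
  -10v**3 - 1338v**2 - 428v + 119520 = ((25/239883)v + 3320/239883)(-(479766/5)v**2 - (479766/5)v + 8635788) + (0)
Last nonzero remainder: -(479766/5)v**2 - (479766/5)v + 8635788. Dividing through by -479766/5 gives the monic gcd v**2 + v - 90.

v**2 + v - 90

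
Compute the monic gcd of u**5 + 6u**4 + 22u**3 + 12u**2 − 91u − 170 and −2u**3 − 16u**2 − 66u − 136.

Repeated division with remainder:
  u**5 + 6u**4 + 22u**3 + 12u**2 − 91u − 170 = (−(1/2)u**2 + u − 5/2)(−2u**3 − 16u**2 − 66u − 136) + (−30u**2 − 120u − 510)
  −2u**3 − 16u**2 − 66u − 136 = ((1/15)u + 4/15)(−30u**2 − 120u − 510) + (0)
Last nonzero remainder: −30u**2 − 120u − 510. Dividing through by −30 gives the monic gcd u**2 + 4u + 17.

u**2 + 4u + 17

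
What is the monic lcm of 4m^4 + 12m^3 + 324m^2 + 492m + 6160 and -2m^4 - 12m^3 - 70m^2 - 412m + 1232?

m^6 + 8m^5 + 82m^4 + 486m^3 + 1021m^2 + 5978m - 21560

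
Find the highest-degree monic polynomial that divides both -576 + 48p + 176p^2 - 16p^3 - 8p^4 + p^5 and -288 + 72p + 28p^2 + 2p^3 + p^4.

By polynomial division,
  p^5 - 8p^4 - 16p^3 + 176p^2 + 48p - 576 = (p - 10)(p^4 + 2p^3 + 28p^2 + 72p - 288) + (-24p^3 + 384p^2 + 1056p - 3456)
  p^4 + 2p^3 + 28p^2 + 72p - 288 = (-(1/24)p - 3/4)(-24p^3 + 384p^2 + 1056p - 3456) + (360p^2 + 720p - 2880)
  -24p^3 + 384p^2 + 1056p - 3456 = (-(1/15)p + 6/5)(360p^2 + 720p - 2880) + (0)
Last nonzero remainder: 360p^2 + 720p - 2880. Dividing through by 360 gives the monic gcd p^2 + 2p - 8.

-8 + 2p + p^2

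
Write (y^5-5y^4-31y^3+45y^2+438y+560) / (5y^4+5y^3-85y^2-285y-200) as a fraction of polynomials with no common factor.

(y^2-5y-14)/(5y+5)

Apply the Euclidean algorithm:
  y^5-5y^4-31y^3+45y^2+438y+560 = ((1/5)y-6/5)(5y^4+5y^3-85y^2-285y-200) + (-8y^3+136y+320)
  5y^4+5y^3-85y^2-285y-200 = (-(5/8)y-5/8)(-8y^3+136y+320) + (0)
Last nonzero remainder: -8y^3+136y+320. Dividing through by -8 gives the monic gcd y^3-17y-40.
Cancel y^3-17y-40 from numerator and denominator to get the reduced form.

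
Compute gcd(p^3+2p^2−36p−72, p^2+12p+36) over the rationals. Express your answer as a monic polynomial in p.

p+6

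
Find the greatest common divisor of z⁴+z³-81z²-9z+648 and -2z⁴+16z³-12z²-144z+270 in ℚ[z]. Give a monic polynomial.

Euclidean algorithm in ℚ[z]:
  z⁴+z³-81z²-9z+648 = (-1/2)(-2z⁴+16z³-12z²-144z+270) + (9z³-87z²-81z+783)
  -2z⁴+16z³-12z²-144z+270 = (-(2/9)z-10/27)(9z³-87z²-81z+783) + (-(560/9)z²+560)
  9z³-87z²-81z+783 = (-(81/560)z+783/560)(-(560/9)z²+560) + (0)
Last nonzero remainder: -(560/9)z²+560. Dividing through by -560/9 gives the monic gcd z²-9.

z²-9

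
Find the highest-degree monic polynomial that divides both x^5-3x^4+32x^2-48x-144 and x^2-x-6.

x^2-x-6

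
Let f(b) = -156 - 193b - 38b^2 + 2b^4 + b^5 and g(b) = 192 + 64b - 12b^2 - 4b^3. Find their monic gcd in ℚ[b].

-12 - b + b^2

By polynomial division,
  b^5 + 2b^4 - 38b^2 - 193b - 156 = (-(1/4)b^2 + (1/4)b - 19/4)(-4b^3 - 12b^2 + 64b + 192) + (-63b^2 + 63b + 756)
  -4b^3 - 12b^2 + 64b + 192 = ((4/63)b + 16/63)(-63b^2 + 63b + 756) + (0)
Last nonzero remainder: -63b^2 + 63b + 756. Dividing through by -63 gives the monic gcd b^2 - b - 12.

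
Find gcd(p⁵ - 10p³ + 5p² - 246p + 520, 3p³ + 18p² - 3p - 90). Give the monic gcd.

Euclidean algorithm in ℚ[p]:
  p⁵ - 10p³ + 5p² - 246p + 520 = ((1/3)p² - 2p + 9)(3p³ + 18p² - 3p - 90) + (-133p² - 399p + 1330)
  3p³ + 18p² - 3p - 90 = (-(3/133)p - 9/133)(-133p² - 399p + 1330) + (0)
Last nonzero remainder: -133p² - 399p + 1330. Dividing through by -133 gives the monic gcd p² + 3p - 10.

p² + 3p - 10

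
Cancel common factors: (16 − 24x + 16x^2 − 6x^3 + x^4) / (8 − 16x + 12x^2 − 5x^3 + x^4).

Apply the Euclidean algorithm:
  x^4 − 6x^3 + 16x^2 − 24x + 16 = (x^4 − 5x^3 + 12x^2 − 16x + 8) + (−x^3 + 4x^2 − 8x + 8)
  x^4 − 5x^3 + 12x^2 − 16x + 8 = (−x + 1)(−x^3 + 4x^2 − 8x + 8) + (0)
Last nonzero remainder: −x^3 + 4x^2 − 8x + 8. Dividing through by −1 gives the monic gcd x^3 − 4x^2 + 8x − 8.
Cancel x^3 − 4x^2 + 8x − 8 from numerator and denominator to get the reduced form.

(−2 + x)/(−1 + x)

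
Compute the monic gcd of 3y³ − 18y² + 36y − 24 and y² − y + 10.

1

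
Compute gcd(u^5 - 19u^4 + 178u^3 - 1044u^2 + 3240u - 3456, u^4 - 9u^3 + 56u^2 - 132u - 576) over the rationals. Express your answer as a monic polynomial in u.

u^3 - 11u^2 + 78u - 288

Repeated division with remainder:
  u^5 - 19u^4 + 178u^3 - 1044u^2 + 3240u - 3456 = (u - 10)(u^4 - 9u^3 + 56u^2 - 132u - 576) + (32u^3 - 352u^2 + 2496u - 9216)
  u^4 - 9u^3 + 56u^2 - 132u - 576 = ((1/32)u + 1/16)(32u^3 - 352u^2 + 2496u - 9216) + (0)
Last nonzero remainder: 32u^3 - 352u^2 + 2496u - 9216. Dividing through by 32 gives the monic gcd u^3 - 11u^2 + 78u - 288.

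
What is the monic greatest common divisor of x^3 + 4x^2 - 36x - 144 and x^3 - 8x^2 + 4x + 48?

x - 6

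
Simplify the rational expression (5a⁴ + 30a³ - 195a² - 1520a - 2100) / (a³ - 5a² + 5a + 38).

Apply the Euclidean algorithm:
  5a⁴ + 30a³ - 195a² - 1520a - 2100 = (5a + 55)(a³ - 5a² + 5a + 38) + (55a² - 1985a - 4190)
  a³ - 5a² + 5a + 38 = ((1/55)a + 342/605)(55a² - 1985a - 4190) + ((145597/121)a + 291194/121)
  55a² - 1985a - 4190 = ((6655/145597)a - 253495/145597)((145597/121)a + 291194/121) + (0)
Last nonzero remainder: (145597/121)a + 291194/121. Dividing through by 145597/121 gives the monic gcd a + 2.
Cancel a + 2 from numerator and denominator to get the reduced form.

(5a³ + 20a² - 235a - 1050)/(a² - 7a + 19)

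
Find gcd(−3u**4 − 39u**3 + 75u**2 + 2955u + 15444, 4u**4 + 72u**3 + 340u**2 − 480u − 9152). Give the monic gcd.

Euclidean algorithm in ℚ[u]:
  −3u**4 − 39u**3 + 75u**2 + 2955u + 15444 = (−3/4)(4u**4 + 72u**3 + 340u**2 − 480u − 9152) + (15u**3 + 330u**2 + 2595u + 8580)
  4u**4 + 72u**3 + 340u**2 − 480u − 9152 = ((4/15)u − 16/15)(15u**3 + 330u**2 + 2595u + 8580) + (0)
Last nonzero remainder: 15u**3 + 330u**2 + 2595u + 8580. Dividing through by 15 gives the monic gcd u**3 + 22u**2 + 173u + 572.

u**3 + 22u**2 + 173u + 572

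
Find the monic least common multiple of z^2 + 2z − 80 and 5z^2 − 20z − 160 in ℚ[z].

z^3 + 6z^2 − 72z − 320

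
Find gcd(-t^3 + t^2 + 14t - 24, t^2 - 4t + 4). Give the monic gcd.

t - 2

Repeated division with remainder:
  -t^3 + t^2 + 14t - 24 = (-t - 3)(t^2 - 4t + 4) + (6t - 12)
  t^2 - 4t + 4 = ((1/6)t - 1/3)(6t - 12) + (0)
Last nonzero remainder: 6t - 12. Dividing through by 6 gives the monic gcd t - 2.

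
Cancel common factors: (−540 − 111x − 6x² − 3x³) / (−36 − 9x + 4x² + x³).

Repeated division with remainder:
  −3x³ − 6x² − 111x − 540 = (−3)(x³ + 4x² − 9x − 36) + (6x² − 138x − 648)
  x³ + 4x² − 9x − 36 = ((1/6)x + 9/2)(6x² − 138x − 648) + (720x + 2880)
  6x² − 138x − 648 = ((1/120)x − 9/40)(720x + 2880) + (0)
Last nonzero remainder: 720x + 2880. Dividing through by 720 gives the monic gcd x + 4.
Cancel x + 4 from numerator and denominator to get the reduced form.

(−135 + 6x − 3x²)/(−9 + x²)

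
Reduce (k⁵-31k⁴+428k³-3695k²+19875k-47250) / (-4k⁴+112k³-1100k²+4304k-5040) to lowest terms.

Apply the Euclidean algorithm:
  k⁵-31k⁴+428k³-3695k²+19875k-47250 = (-(1/4)k+3/4)(-4k⁴+112k³-1100k²+4304k-5040) + (69k³-1794k²+15387k-43470)
  -4k⁴+112k³-1100k²+4304k-5040 = (-(4/69)k+8/69)(69k³-1794k²+15387k-43470) + (0)
Last nonzero remainder: 69k³-1794k²+15387k-43470. Dividing through by 69 gives the monic gcd k³-26k²+223k-630.
Cancel k³-26k²+223k-630 from numerator and denominator to get the reduced form.

(-k²+5k-75)/(4k-8)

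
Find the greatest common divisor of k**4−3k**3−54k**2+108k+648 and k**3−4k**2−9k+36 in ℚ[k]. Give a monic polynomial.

k+3

Apply the Euclidean algorithm:
  k**4−3k**3−54k**2+108k+648 = (k+1)(k**3−4k**2−9k+36) + (−41k**2+81k+612)
  k**3−4k**2−9k+36 = (−(1/41)k+83/1681)(−41k**2+81k+612) + ((3240/1681)k+9720/1681)
  −41k**2+81k+612 = (−(68921/3240)k+28577/270)((3240/1681)k+9720/1681) + (0)
Last nonzero remainder: (3240/1681)k+9720/1681. Dividing through by 3240/1681 gives the monic gcd k+3.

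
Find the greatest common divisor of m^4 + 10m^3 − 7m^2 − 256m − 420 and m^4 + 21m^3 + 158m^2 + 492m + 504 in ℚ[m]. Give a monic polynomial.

m^3 + 15m^2 + 68m + 84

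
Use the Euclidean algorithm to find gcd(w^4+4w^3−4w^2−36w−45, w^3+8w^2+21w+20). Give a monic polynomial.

w^2+4w+5

By polynomial division,
  w^4+4w^3−4w^2−36w−45 = (w−4)(w^3+8w^2+21w+20) + (7w^2+28w+35)
  w^3+8w^2+21w+20 = ((1/7)w+4/7)(7w^2+28w+35) + (0)
Last nonzero remainder: 7w^2+28w+35. Dividing through by 7 gives the monic gcd w^2+4w+5.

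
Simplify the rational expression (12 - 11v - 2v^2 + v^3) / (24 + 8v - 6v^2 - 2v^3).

(-4 + 5v - v^2)/(-8 + 2v^2)

Repeated division with remainder:
  v^3 - 2v^2 - 11v + 12 = (-1/2)(-2v^3 - 6v^2 + 8v + 24) + (-5v^2 - 7v + 24)
  -2v^3 - 6v^2 + 8v + 24 = ((2/5)v + 16/25)(-5v^2 - 7v + 24) + ((72/25)v + 216/25)
  -5v^2 - 7v + 24 = (-(125/72)v + 25/9)((72/25)v + 216/25) + (0)
Last nonzero remainder: (72/25)v + 216/25. Dividing through by 72/25 gives the monic gcd v + 3.
Cancel v + 3 from numerator and denominator to get the reduced form.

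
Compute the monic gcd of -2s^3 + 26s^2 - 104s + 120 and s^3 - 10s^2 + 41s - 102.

Repeated division with remainder:
  -2s^3 + 26s^2 - 104s + 120 = (-2)(s^3 - 10s^2 + 41s - 102) + (6s^2 - 22s - 84)
  s^3 - 10s^2 + 41s - 102 = ((1/6)s - 19/18)(6s^2 - 22s - 84) + ((286/9)s - 572/3)
  6s^2 - 22s - 84 = ((27/143)s + 63/143)((286/9)s - 572/3) + (0)
Last nonzero remainder: (286/9)s - 572/3. Dividing through by 286/9 gives the monic gcd s - 6.

s - 6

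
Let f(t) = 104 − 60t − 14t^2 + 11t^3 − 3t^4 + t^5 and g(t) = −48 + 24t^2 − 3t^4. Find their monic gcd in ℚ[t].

Euclidean algorithm in ℚ[t]:
  t^5 − 3t^4 + 11t^3 − 14t^2 − 60t + 104 = (−(1/3)t + 1)(−3t^4 + 24t^2 − 48) + (19t^3 − 38t^2 − 76t + 152)
  −3t^4 + 24t^2 − 48 = (−(3/19)t − 6/19)(19t^3 − 38t^2 − 76t + 152) + (0)
Last nonzero remainder: 19t^3 − 38t^2 − 76t + 152. Dividing through by 19 gives the monic gcd t^3 − 2t^2 − 4t + 8.

8 − 4t − 2t^2 + t^3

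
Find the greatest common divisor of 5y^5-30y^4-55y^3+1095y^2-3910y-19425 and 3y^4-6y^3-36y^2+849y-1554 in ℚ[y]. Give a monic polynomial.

Euclidean algorithm in ℚ[y]:
  5y^5-30y^4-55y^3+1095y^2-3910y-19425 = ((5/3)y-20/3)(3y^4-6y^3-36y^2+849y-1554) + (-35y^3-560y^2+4340y-29785)
  3y^4-6y^3-36y^2+849y-1554 = (-(3/35)y+54/35)(-35y^3-560y^2+4340y-29785) + (1200y^2-8400y+44400)
  -35y^3-560y^2+4340y-29785 = (-(7/240)y-161/240)(1200y^2-8400y+44400) + (0)
Last nonzero remainder: 1200y^2-8400y+44400. Dividing through by 1200 gives the monic gcd y^2-7y+37.

y^2-7y+37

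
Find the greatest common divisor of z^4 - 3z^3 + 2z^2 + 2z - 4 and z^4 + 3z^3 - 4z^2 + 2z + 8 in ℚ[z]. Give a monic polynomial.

Apply the Euclidean algorithm:
  z^4 - 3z^3 + 2z^2 + 2z - 4 = (z^4 + 3z^3 - 4z^2 + 2z + 8) + (-6z^3 + 6z^2 - 12)
  z^4 + 3z^3 - 4z^2 + 2z + 8 = (-(1/6)z - 2/3)(-6z^3 + 6z^2 - 12) + (0)
Last nonzero remainder: -6z^3 + 6z^2 - 12. Dividing through by -6 gives the monic gcd z^3 - z^2 + 2.

z^3 - z^2 + 2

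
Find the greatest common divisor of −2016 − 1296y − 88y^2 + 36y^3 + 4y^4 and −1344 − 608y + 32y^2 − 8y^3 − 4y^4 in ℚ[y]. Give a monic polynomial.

By polynomial division,
  4y^4 + 36y^3 − 88y^2 − 1296y − 2016 = (−1)(−4y^4 − 8y^3 + 32y^2 − 608y − 1344) + (28y^3 − 56y^2 − 1904y − 3360)
  −4y^4 − 8y^3 + 32y^2 − 608y − 1344 = (−(1/7)y − 4/7)(28y^3 − 56y^2 − 1904y − 3360) + (−272y^2 − 2176y − 3264)
  28y^3 − 56y^2 − 1904y − 3360 = (−(7/68)y + 35/34)(−272y^2 − 2176y − 3264) + (0)
Last nonzero remainder: −272y^2 − 2176y − 3264. Dividing through by −272 gives the monic gcd y^2 + 8y + 12.

12 + 8y + y^2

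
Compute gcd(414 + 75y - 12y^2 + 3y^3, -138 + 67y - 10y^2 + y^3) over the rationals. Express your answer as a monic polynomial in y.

Repeated division with remainder:
  3y^3 - 12y^2 + 75y + 414 = (3)(y^3 - 10y^2 + 67y - 138) + (18y^2 - 126y + 828)
  y^3 - 10y^2 + 67y - 138 = ((1/18)y - 1/6)(18y^2 - 126y + 828) + (0)
Last nonzero remainder: 18y^2 - 126y + 828. Dividing through by 18 gives the monic gcd y^2 - 7y + 46.

46 - 7y + y^2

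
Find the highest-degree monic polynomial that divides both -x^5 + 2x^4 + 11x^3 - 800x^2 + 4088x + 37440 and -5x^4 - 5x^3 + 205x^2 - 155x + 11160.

Euclidean algorithm in ℚ[x]:
  -x^5 + 2x^4 + 11x^3 - 800x^2 + 4088x + 37440 = ((1/5)x - 3/5)(-5x^4 - 5x^3 + 205x^2 - 155x + 11160) + (-33x^3 - 646x^2 + 1763x + 44136)
  -5x^4 - 5x^3 + 205x^2 - 155x + 11160 = ((5/33)x - 3065/1089)(-33x^3 - 646x^2 + 1763x + 44136) + (-(2047640/1089)x^2 - (2047640/1089)x + 16381120/121)
  -33x^3 - 646x^2 + 1763x + 44136 = ((35937/2047640)x + 667557/2047640)(-(2047640/1089)x^2 - (2047640/1089)x + 16381120/121) + (0)
Last nonzero remainder: -(2047640/1089)x^2 - (2047640/1089)x + 16381120/121. Dividing through by -2047640/1089 gives the monic gcd x^2 + x - 72.

x^2 + x - 72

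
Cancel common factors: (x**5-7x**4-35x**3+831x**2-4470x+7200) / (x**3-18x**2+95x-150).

Repeated division with remainder:
  x**5-7x**4-35x**3+831x**2-4470x+7200 = (x**2+11x+68)(x**3-18x**2+95x-150) + (1160x**2-9280x+17400)
  x**3-18x**2+95x-150 = ((1/1160)x-1/116)(1160x**2-9280x+17400) + (0)
Last nonzero remainder: 1160x**2-9280x+17400. Dividing through by 1160 gives the monic gcd x**2-8x+15.
Cancel x**2-8x+15 from numerator and denominator to get the reduced form.

(x**3+x**2-42x+480)/(x-10)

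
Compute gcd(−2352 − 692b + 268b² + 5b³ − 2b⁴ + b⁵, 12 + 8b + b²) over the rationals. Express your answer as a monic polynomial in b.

12 + 8b + b²

Euclidean algorithm in ℚ[b]:
  b⁵ − 2b⁴ + 5b³ + 268b² − 692b − 2352 = (b³ − 10b² + 73b − 196)(b² + 8b + 12) + (0)
The last nonzero remainder b² + 8b + 12 is already monic.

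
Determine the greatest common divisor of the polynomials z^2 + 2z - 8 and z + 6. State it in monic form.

1

Repeated division with remainder:
  z^2 + 2z - 8 = (z - 4)(z + 6) + (16)
  z + 6 = ((1/16)z + 3/8)(16) + (0)
The last nonzero remainder is the constant 16, so the polynomials are coprime and gcd = 1.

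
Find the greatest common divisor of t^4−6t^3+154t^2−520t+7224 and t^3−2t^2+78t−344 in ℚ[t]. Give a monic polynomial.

t^2+2t+86

Apply the Euclidean algorithm:
  t^4−6t^3+154t^2−520t+7224 = (t−4)(t^3−2t^2+78t−344) + (68t^2+136t+5848)
  t^3−2t^2+78t−344 = ((1/68)t−1/17)(68t^2+136t+5848) + (0)
Last nonzero remainder: 68t^2+136t+5848. Dividing through by 68 gives the monic gcd t^2+2t+86.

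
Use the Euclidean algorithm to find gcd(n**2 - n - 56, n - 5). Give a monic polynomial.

1

Apply the Euclidean algorithm:
  n**2 - n - 56 = (n + 4)(n - 5) + (-36)
  n - 5 = (-(1/36)n + 5/36)(-36) + (0)
The last nonzero remainder is the constant -36, so the polynomials are coprime and gcd = 1.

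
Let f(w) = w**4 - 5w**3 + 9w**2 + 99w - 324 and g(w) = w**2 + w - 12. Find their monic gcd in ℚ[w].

w**2 + w - 12

Euclidean algorithm in ℚ[w]:
  w**4 - 5w**3 + 9w**2 + 99w - 324 = (w**2 - 6w + 27)(w**2 + w - 12) + (0)
The last nonzero remainder w**2 + w - 12 is already monic.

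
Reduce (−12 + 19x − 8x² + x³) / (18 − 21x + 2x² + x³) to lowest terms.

(−4 + x)/(6 + x)

By polynomial division,
  x³ − 8x² + 19x − 12 = (x³ + 2x² − 21x + 18) + (−10x² + 40x − 30)
  x³ + 2x² − 21x + 18 = (−(1/10)x − 3/5)(−10x² + 40x − 30) + (0)
Last nonzero remainder: −10x² + 40x − 30. Dividing through by −10 gives the monic gcd x² − 4x + 3.
Cancel x² − 4x + 3 from numerator and denominator to get the reduced form.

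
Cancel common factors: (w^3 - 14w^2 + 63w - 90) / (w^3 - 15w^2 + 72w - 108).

(w - 5)/(w - 6)

Euclidean algorithm in ℚ[w]:
  w^3 - 14w^2 + 63w - 90 = (w^3 - 15w^2 + 72w - 108) + (w^2 - 9w + 18)
  w^3 - 15w^2 + 72w - 108 = (w - 6)(w^2 - 9w + 18) + (0)
The last nonzero remainder w^2 - 9w + 18 is already monic.
Cancel w^2 - 9w + 18 from numerator and denominator to get the reduced form.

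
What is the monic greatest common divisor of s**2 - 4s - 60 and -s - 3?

Apply the Euclidean algorithm:
  s**2 - 4s - 60 = (-s + 7)(-s - 3) + (-39)
  -s - 3 = ((1/39)s + 1/13)(-39) + (0)
The last nonzero remainder is the constant -39, so the polynomials are coprime and gcd = 1.

1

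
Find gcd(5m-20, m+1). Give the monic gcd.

1

By polynomial division,
  5m-20 = (5)(m+1) + (-25)
  m+1 = (-(1/25)m-1/25)(-25) + (0)
The last nonzero remainder is the constant -25, so the polynomials are coprime and gcd = 1.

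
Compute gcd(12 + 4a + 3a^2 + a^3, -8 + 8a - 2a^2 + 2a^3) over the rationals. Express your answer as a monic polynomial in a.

By polynomial division,
  a^3 + 3a^2 + 4a + 12 = (1/2)(2a^3 - 2a^2 + 8a - 8) + (4a^2 + 16)
  2a^3 - 2a^2 + 8a - 8 = ((1/2)a - 1/2)(4a^2 + 16) + (0)
Last nonzero remainder: 4a^2 + 16. Dividing through by 4 gives the monic gcd a^2 + 4.

4 + a^2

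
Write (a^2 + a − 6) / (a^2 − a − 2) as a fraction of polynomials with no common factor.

(a + 3)/(a + 1)

Apply the Euclidean algorithm:
  a^2 + a − 6 = (a^2 − a − 2) + (2a − 4)
  a^2 − a − 2 = ((1/2)a + 1/2)(2a − 4) + (0)
Last nonzero remainder: 2a − 4. Dividing through by 2 gives the monic gcd a − 2.
Cancel a − 2 from numerator and denominator to get the reduced form.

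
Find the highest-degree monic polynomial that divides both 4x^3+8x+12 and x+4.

Repeated division with remainder:
  4x^3+8x+12 = (4x^2−16x+72)(x+4) + (−276)
  x+4 = (−(1/276)x−1/69)(−276) + (0)
The last nonzero remainder is the constant −276, so the polynomials are coprime and gcd = 1.

1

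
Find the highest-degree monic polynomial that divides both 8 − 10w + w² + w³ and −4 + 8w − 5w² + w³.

Repeated division with remainder:
  w³ + w² − 10w + 8 = (w³ − 5w² + 8w − 4) + (6w² − 18w + 12)
  w³ − 5w² + 8w − 4 = ((1/6)w − 1/3)(6w² − 18w + 12) + (0)
Last nonzero remainder: 6w² − 18w + 12. Dividing through by 6 gives the monic gcd w² − 3w + 2.

2 − 3w + w²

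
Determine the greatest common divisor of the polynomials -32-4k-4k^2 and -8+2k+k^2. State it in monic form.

1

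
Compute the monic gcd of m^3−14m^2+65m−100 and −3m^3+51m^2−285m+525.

m^2−10m+25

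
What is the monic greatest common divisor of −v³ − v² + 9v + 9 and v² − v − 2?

v + 1

Apply the Euclidean algorithm:
  −v³ − v² + 9v + 9 = (−v − 2)(v² − v − 2) + (5v + 5)
  v² − v − 2 = ((1/5)v − 2/5)(5v + 5) + (0)
Last nonzero remainder: 5v + 5. Dividing through by 5 gives the monic gcd v + 1.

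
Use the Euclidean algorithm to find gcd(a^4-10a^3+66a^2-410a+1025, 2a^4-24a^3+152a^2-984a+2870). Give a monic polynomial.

a^3-5a^2+41a-205

Repeated division with remainder:
  a^4-10a^3+66a^2-410a+1025 = (1/2)(2a^4-24a^3+152a^2-984a+2870) + (2a^3-10a^2+82a-410)
  2a^4-24a^3+152a^2-984a+2870 = (a-7)(2a^3-10a^2+82a-410) + (0)
Last nonzero remainder: 2a^3-10a^2+82a-410. Dividing through by 2 gives the monic gcd a^3-5a^2+41a-205.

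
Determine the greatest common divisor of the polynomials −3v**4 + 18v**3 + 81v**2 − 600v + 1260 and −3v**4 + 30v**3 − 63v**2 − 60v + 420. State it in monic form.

Apply the Euclidean algorithm:
  −3v**4 + 18v**3 + 81v**2 − 600v + 1260 = (−3v**4 + 30v**3 − 63v**2 − 60v + 420) + (−12v**3 + 144v**2 − 540v + 840)
  −3v**4 + 30v**3 − 63v**2 − 60v + 420 = ((1/4)v + 1/2)(−12v**3 + 144v**2 − 540v + 840) + (0)
Last nonzero remainder: −12v**3 + 144v**2 − 540v + 840. Dividing through by −12 gives the monic gcd v**3 − 12v**2 + 45v − 70.

v**3 − 12v**2 + 45v − 70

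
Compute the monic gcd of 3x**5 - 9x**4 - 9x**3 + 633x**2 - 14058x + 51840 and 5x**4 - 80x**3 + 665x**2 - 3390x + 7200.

x**2 - 11x + 30

Apply the Euclidean algorithm:
  3x**5 - 9x**4 - 9x**3 + 633x**2 - 14058x + 51840 = ((3/5)x + 39/5)(5x**4 - 80x**3 + 665x**2 - 3390x + 7200) + (216x**3 - 2520x**2 + 8064x - 4320)
  5x**4 - 80x**3 + 665x**2 - 3390x + 7200 = ((5/216)x - 65/648)(216x**3 - 2520x**2 + 8064x - 4320) + ((2030/9)x**2 - (22330/9)x + 20300/3)
  216x**3 - 2520x**2 + 8064x - 4320 = ((972/1015)x - 648/1015)((2030/9)x**2 - (22330/9)x + 20300/3) + (0)
Last nonzero remainder: (2030/9)x**2 - (22330/9)x + 20300/3. Dividing through by 2030/9 gives the monic gcd x**2 - 11x + 30.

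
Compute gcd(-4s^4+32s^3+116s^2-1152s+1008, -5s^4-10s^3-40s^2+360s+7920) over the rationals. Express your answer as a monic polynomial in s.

Euclidean algorithm in ℚ[s]:
  -4s^4+32s^3+116s^2-1152s+1008 = (4/5)(-5s^4-10s^3-40s^2+360s+7920) + (40s^3+148s^2-1440s-5328)
  -5s^4-10s^3-40s^2+360s+7920 = (-(1/8)s+17/80)(40s^3+148s^2-1440s-5328) + (-(5029/20)s^2+45261/5)
  40s^3+148s^2-1440s-5328 = (-(800/5029)s-2960/5029)(-(5029/20)s^2+45261/5) + (0)
Last nonzero remainder: -(5029/20)s^2+45261/5. Dividing through by -5029/20 gives the monic gcd s^2-36.

s^2-36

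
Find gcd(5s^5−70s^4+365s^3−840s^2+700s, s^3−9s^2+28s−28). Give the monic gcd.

s^3−9s^2+28s−28

Euclidean algorithm in ℚ[s]:
  5s^5−70s^4+365s^3−840s^2+700s = (5s^2−25s)(s^3−9s^2+28s−28) + (0)
The last nonzero remainder s^3−9s^2+28s−28 is already monic.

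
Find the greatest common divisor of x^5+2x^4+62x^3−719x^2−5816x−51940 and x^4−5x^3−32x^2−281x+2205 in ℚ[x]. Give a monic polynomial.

By polynomial division,
  x^5+2x^4+62x^3−719x^2−5816x−51940 = (x+7)(x^4−5x^3−32x^2−281x+2205) + (129x^3−214x^2−6054x−67375)
  x^4−5x^3−32x^2−281x+2205 = ((1/129)x−431/16641)(129x^3−214x^2−6054x−67375) + ((156220/16641)x^2+(156220/1849)x+7654780/16641)
  129x^3−214x^2−6054x−67375 = ((2146689/156220)x−4576275/31244)((156220/16641)x^2+(156220/1849)x+7654780/16641) + (0)
Last nonzero remainder: (156220/16641)x^2+(156220/1849)x+7654780/16641. Dividing through by 156220/16641 gives the monic gcd x^2+9x+49.

x^2+9x+49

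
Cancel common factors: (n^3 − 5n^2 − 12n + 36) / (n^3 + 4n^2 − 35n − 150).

(n^2 + n − 6)/(n^2 + 10n + 25)

Euclidean algorithm in ℚ[n]:
  n^3 − 5n^2 − 12n + 36 = (n^3 + 4n^2 − 35n − 150) + (−9n^2 + 23n + 186)
  n^3 + 4n^2 − 35n − 150 = (−(1/9)n − 59/81)(−9n^2 + 23n + 186) + ((196/81)n − 392/27)
  −9n^2 + 23n + 186 = (−(729/196)n − 2511/196)((196/81)n − 392/27) + (0)
Last nonzero remainder: (196/81)n − 392/27. Dividing through by 196/81 gives the monic gcd n − 6.
Cancel n − 6 from numerator and denominator to get the reduced form.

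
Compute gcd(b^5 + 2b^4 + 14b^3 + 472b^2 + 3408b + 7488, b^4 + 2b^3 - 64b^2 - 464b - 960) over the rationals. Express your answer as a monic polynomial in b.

By polynomial division,
  b^5 + 2b^4 + 14b^3 + 472b^2 + 3408b + 7488 = (b)(b^4 + 2b^3 - 64b^2 - 464b - 960) + (78b^3 + 936b^2 + 4368b + 7488)
  b^4 + 2b^3 - 64b^2 - 464b - 960 = ((1/78)b - 5/39)(78b^3 + 936b^2 + 4368b + 7488) + (0)
Last nonzero remainder: 78b^3 + 936b^2 + 4368b + 7488. Dividing through by 78 gives the monic gcd b^3 + 12b^2 + 56b + 96.

b^3 + 12b^2 + 56b + 96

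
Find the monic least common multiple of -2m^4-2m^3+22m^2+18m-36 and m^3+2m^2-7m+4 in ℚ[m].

m^6+4m^5-12m^4-46m^3+35m^2+90m-72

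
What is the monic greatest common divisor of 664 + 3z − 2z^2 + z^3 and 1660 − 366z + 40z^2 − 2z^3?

83 − 10z + z^2

By polynomial division,
  z^3 − 2z^2 + 3z + 664 = (−1/2)(−2z^3 + 40z^2 − 366z + 1660) + (18z^2 − 180z + 1494)
  −2z^3 + 40z^2 − 366z + 1660 = (−(1/9)z + 10/9)(18z^2 − 180z + 1494) + (0)
Last nonzero remainder: 18z^2 − 180z + 1494. Dividing through by 18 gives the monic gcd z^2 − 10z + 83.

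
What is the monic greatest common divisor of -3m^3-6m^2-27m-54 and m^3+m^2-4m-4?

By polynomial division,
  -3m^3-6m^2-27m-54 = (-3)(m^3+m^2-4m-4) + (-3m^2-39m-66)
  m^3+m^2-4m-4 = (-(1/3)m+4)(-3m^2-39m-66) + (130m+260)
  -3m^2-39m-66 = (-(3/130)m-33/130)(130m+260) + (0)
Last nonzero remainder: 130m+260. Dividing through by 130 gives the monic gcd m+2.

m+2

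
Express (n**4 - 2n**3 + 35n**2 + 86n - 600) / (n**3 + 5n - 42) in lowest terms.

(n**3 + n**2 + 38n + 200)/(n**2 + 3n + 14)

By polynomial division,
  n**4 - 2n**3 + 35n**2 + 86n - 600 = (n - 2)(n**3 + 5n - 42) + (30n**2 + 138n - 684)
  n**3 + 5n - 42 = ((1/30)n - 23/150)(30n**2 + 138n - 684) + ((1224/25)n - 3672/25)
  30n**2 + 138n - 684 = ((125/204)n + 475/102)((1224/25)n - 3672/25) + (0)
Last nonzero remainder: (1224/25)n - 3672/25. Dividing through by 1224/25 gives the monic gcd n - 3.
Cancel n - 3 from numerator and denominator to get the reduced form.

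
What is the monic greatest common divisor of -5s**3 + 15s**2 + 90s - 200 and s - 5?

Repeated division with remainder:
  -5s**3 + 15s**2 + 90s - 200 = (-5s**2 - 10s + 40)(s - 5) + (0)
The last nonzero remainder s - 5 is already monic.

s - 5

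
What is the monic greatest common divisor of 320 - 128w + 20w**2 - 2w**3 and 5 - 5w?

Apply the Euclidean algorithm:
  -2w**3 + 20w**2 - 128w + 320 = ((2/5)w**2 - (18/5)w + 22)(-5w + 5) + (210)
  -5w + 5 = (-(1/42)w + 1/42)(210) + (0)
The last nonzero remainder is the constant 210, so the polynomials are coprime and gcd = 1.

1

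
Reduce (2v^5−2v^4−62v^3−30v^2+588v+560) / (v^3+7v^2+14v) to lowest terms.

(2v^3−16v^2+22v+40)/(v)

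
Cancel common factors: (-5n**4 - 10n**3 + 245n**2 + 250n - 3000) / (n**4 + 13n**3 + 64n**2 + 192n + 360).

Apply the Euclidean algorithm:
  -5n**4 - 10n**3 + 245n**2 + 250n - 3000 = (-5)(n**4 + 13n**3 + 64n**2 + 192n + 360) + (55n**3 + 565n**2 + 1210n - 1200)
  n**4 + 13n**3 + 64n**2 + 192n + 360 = ((1/55)n + 6/121)(55n**3 + 565n**2 + 1210n - 1200) + ((1692/121)n**2 + (1692/11)n + 50760/121)
  55n**3 + 565n**2 + 1210n - 1200 = ((6655/1692)n - 1210/423)((1692/121)n**2 + (1692/11)n + 50760/121) + (0)
Last nonzero remainder: (1692/121)n**2 + (1692/11)n + 50760/121. Dividing through by 1692/121 gives the monic gcd n**2 + 11n + 30.
Cancel n**2 + 11n + 30 from numerator and denominator to get the reduced form.

(-5n**2 + 45n - 100)/(n**2 + 2n + 12)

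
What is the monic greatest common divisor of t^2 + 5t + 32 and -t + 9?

Euclidean algorithm in ℚ[t]:
  t^2 + 5t + 32 = (-t - 14)(-t + 9) + (158)
  -t + 9 = (-(1/158)t + 9/158)(158) + (0)
The last nonzero remainder is the constant 158, so the polynomials are coprime and gcd = 1.

1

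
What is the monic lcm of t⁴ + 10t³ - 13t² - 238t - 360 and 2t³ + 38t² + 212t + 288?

Apply the Euclidean algorithm:
  t⁴ + 10t³ - 13t² - 238t - 360 = ((1/2)t - 9/2)(2t³ + 38t² + 212t + 288) + (52t² + 572t + 936)
  2t³ + 38t² + 212t + 288 = ((1/26)t + 4/13)(52t² + 572t + 936) + (0)
Last nonzero remainder: 52t² + 572t + 936. Dividing through by 52 gives the monic gcd t² + 11t + 18.
Then lcm(f, g) = f·g / gcd(f, g); expanding and making the result monic gives the answer.

t⁵ + 18t⁴ + 67t³ - 342t² - 2264t - 2880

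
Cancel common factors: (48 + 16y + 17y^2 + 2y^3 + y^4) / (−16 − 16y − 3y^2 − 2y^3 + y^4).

(12 + y + y^2)/(−4 − 3y + y^2)

By polynomial division,
  y^4 + 2y^3 + 17y^2 + 16y + 48 = (y^4 − 2y^3 − 3y^2 − 16y − 16) + (4y^3 + 20y^2 + 32y + 64)
  y^4 − 2y^3 − 3y^2 − 16y − 16 = ((1/4)y − 7/4)(4y^3 + 20y^2 + 32y + 64) + (24y^2 + 24y + 96)
  4y^3 + 20y^2 + 32y + 64 = ((1/6)y + 2/3)(24y^2 + 24y + 96) + (0)
Last nonzero remainder: 24y^2 + 24y + 96. Dividing through by 24 gives the monic gcd y^2 + y + 4.
Cancel y^2 + y + 4 from numerator and denominator to get the reduced form.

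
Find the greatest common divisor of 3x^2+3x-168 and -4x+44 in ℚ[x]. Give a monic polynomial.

Apply the Euclidean algorithm:
  3x^2+3x-168 = (-(3/4)x-9)(-4x+44) + (228)
  -4x+44 = (-(1/57)x+11/57)(228) + (0)
The last nonzero remainder is the constant 228, so the polynomials are coprime and gcd = 1.

1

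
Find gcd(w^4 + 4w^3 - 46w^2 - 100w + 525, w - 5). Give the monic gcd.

w - 5

By polynomial division,
  w^4 + 4w^3 - 46w^2 - 100w + 525 = (w^3 + 9w^2 - w - 105)(w - 5) + (0)
The last nonzero remainder w - 5 is already monic.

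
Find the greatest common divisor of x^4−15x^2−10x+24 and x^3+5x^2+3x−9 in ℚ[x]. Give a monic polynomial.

Repeated division with remainder:
  x^4−15x^2−10x+24 = (x−5)(x^3+5x^2+3x−9) + (7x^2+14x−21)
  x^3+5x^2+3x−9 = ((1/7)x+3/7)(7x^2+14x−21) + (0)
Last nonzero remainder: 7x^2+14x−21. Dividing through by 7 gives the monic gcd x^2+2x−3.

x^2+2x−3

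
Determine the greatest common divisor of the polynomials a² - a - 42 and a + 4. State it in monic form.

By polynomial division,
  a² - a - 42 = (a - 5)(a + 4) + (-22)
  a + 4 = (-(1/22)a - 2/11)(-22) + (0)
The last nonzero remainder is the constant -22, so the polynomials are coprime and gcd = 1.

1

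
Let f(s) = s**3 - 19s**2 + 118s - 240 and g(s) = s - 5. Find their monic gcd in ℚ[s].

Euclidean algorithm in ℚ[s]:
  s**3 - 19s**2 + 118s - 240 = (s**2 - 14s + 48)(s - 5) + (0)
The last nonzero remainder s - 5 is already monic.

s - 5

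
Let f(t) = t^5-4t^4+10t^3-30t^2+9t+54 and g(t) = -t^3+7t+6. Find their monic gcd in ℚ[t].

t^2-2t-3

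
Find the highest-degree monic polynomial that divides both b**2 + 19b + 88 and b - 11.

Euclidean algorithm in ℚ[b]:
  b**2 + 19b + 88 = (b + 30)(b - 11) + (418)
  b - 11 = ((1/418)b - 1/38)(418) + (0)
The last nonzero remainder is the constant 418, so the polynomials are coprime and gcd = 1.

1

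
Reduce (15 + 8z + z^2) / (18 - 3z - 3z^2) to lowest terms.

Repeated division with remainder:
  z^2 + 8z + 15 = (-1/3)(-3z^2 - 3z + 18) + (7z + 21)
  -3z^2 - 3z + 18 = (-(3/7)z + 6/7)(7z + 21) + (0)
Last nonzero remainder: 7z + 21. Dividing through by 7 gives the monic gcd z + 3.
Cancel z + 3 from numerator and denominator to get the reduced form.

(-5 - z)/(-6 + 3z)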